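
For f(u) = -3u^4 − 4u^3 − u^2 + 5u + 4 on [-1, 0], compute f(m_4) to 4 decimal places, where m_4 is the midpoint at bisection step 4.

0.1154

m = -0.5, f(m) = 1.5625 (+); new bracket [-1, -0.5]
m = -0.75, f(m) = 0.425781 (+); new bracket [-1, -0.75]
m = -0.875, f(m) = -0.219482 (−); new bracket [-0.875, -0.75]
m = -0.8125, f(m) = 0.1154 (+); new bracket [-0.875, -0.8125]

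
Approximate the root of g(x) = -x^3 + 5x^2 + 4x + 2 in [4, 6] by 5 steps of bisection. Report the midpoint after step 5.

x = 5 gives g = 22, positive; keep [5, 6]
x = 5.5 gives g = 8.875, positive; keep [5.5, 6]
x = 5.75 gives g = 0.203125, positive; keep [5.75, 6]
x = 5.875 gives g = -4.7012, negative; keep [5.75, 5.875]
x = 5.8125 gives g = -2.2004, negative; keep [5.75, 5.8125]

5.8125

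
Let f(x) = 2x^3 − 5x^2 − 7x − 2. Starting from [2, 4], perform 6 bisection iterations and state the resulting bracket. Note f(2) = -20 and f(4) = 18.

x = 3 gives f = -14, negative; keep [3, 4]
x = 3.5 gives f = -2, negative; keep [3.5, 4]
x = 3.75 gives f = 6.90625, positive; keep [3.5, 3.75]
x = 3.625 gives f = 2.1914, positive; keep [3.5, 3.625]
x = 3.5625 gives f = 0.0317, positive; keep [3.5, 3.5625]
x = 3.53125 gives f = -0.9999, negative; keep [3.53125, 3.5625]

[3.53125, 3.5625]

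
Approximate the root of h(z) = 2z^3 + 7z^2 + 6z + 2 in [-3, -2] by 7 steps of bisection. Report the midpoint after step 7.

-2.4453125

m = -2.5, h(m) = -0.5 (−); new bracket [-2.5, -2]
m = -2.25, h(m) = 1.15625 (+); new bracket [-2.5, -2.25]
m = -2.375, h(m) = 0.441406 (+); new bracket [-2.5, -2.375]
m = -2.4375, h(m) = 0.0005 (+); new bracket [-2.5, -2.4375]
m = -2.46875, h(m) = -0.2421 (−); new bracket [-2.46875, -2.4375]
m = -2.453125, h(m) = -0.1189 (−); new bracket [-2.453125, -2.4375]
m = -2.4453125, h(m) = -0.0588 (−); new bracket [-2.4453125, -2.4375]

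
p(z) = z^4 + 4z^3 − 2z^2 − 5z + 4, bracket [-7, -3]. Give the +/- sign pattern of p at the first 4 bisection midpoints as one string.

+-++

z = -5 gives p = 104, positive; keep [-5, -3]
z = -4 gives p = -8, negative; keep [-5, -4]
z = -4.5 gives p = 31.5625, positive; keep [-4.5, -4]
z = -4.25 gives p = 8.3164, positive; keep [-4.25, -4]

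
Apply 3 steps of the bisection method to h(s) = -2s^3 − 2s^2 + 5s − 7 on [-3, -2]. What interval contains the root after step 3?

[-2.625, -2.5]

s = -2.5 gives h = -0.75, negative; keep [-3, -2.5]
s = -2.75 gives h = 5.71875, positive; keep [-2.75, -2.5]
s = -2.625 gives h = 2.269531, positive; keep [-2.625, -2.5]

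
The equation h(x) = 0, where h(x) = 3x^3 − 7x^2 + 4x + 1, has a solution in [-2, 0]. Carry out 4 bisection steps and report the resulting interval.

midpoint -1: h = -13 < 0 → [-1, 0]
midpoint -0.5: h = -3.125 < 0 → [-0.5, 0]
midpoint -0.25: h = -0.484375 < 0 → [-0.25, 0]
midpoint -0.125: h = 0.3848 > 0 → [-0.25, -0.125]

[-0.25, -0.125]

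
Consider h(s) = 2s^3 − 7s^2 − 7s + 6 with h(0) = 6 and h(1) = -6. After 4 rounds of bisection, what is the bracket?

[0.5625, 0.625]

s = 0.5 gives h = 1, positive; keep [0.5, 1]
s = 0.75 gives h = -2.34375, negative; keep [0.5, 0.75]
s = 0.625 gives h = -0.621094, negative; keep [0.5, 0.625]
s = 0.5625 gives h = 0.2036, positive; keep [0.5625, 0.625]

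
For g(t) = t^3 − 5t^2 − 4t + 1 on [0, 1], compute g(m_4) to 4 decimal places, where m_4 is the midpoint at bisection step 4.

g(0.5) = -2.125 < 0, so the root lies in [0, 0.5]
g(0.25) = -0.296875 < 0, so the root lies in [0, 0.25]
g(0.125) = 0.423828 > 0, so the root lies in [0.125, 0.25]
g(0.1875) = 0.0808 > 0, so the root lies in [0.1875, 0.25]

0.0808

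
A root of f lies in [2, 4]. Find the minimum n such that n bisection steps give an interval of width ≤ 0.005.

Width after n steps is 2/2^n. Need 2^n ≥ 2/0.005 = 400.
2^8 = 256 < 400 ≤ 2^9 = 512, so n = 9.

9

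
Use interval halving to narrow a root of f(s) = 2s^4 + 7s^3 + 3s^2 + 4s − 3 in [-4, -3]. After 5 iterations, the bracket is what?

[-3.28125, -3.25]

s = -3.5 gives f = 19.75, positive; keep [-3.5, -3]
s = -3.25 gives f = -1.476562, negative; keep [-3.5, -3.25]
s = -3.375 gives f = 8.061035, positive; keep [-3.375, -3.25]
s = -3.3125 gives f = 3.0379, positive; keep [-3.3125, -3.25]
s = -3.28125 gives f = 0.7188, positive; keep [-3.28125, -3.25]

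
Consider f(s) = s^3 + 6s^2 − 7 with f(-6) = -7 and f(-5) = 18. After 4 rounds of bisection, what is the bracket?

f(-5.5) = 8.125 > 0, so the root lies in [-6, -5.5]
f(-5.75) = 1.265625 > 0, so the root lies in [-6, -5.75]
f(-5.875) = -2.685547 < 0, so the root lies in [-5.875, -5.75]
f(-5.8125) = -0.6653 < 0, so the root lies in [-5.8125, -5.75]

[-5.8125, -5.75]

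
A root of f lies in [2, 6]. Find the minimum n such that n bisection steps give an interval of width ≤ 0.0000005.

Width after n steps is 4/2^n. Need 2^n ≥ 4/0.0000005 = 8000000.
2^22 = 4194304 < 8000000 ≤ 2^23 = 8388608, so n = 23.

23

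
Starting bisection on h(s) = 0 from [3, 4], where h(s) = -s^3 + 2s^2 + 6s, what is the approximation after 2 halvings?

3.75

midpoint 3.5: h = 2.625 > 0 → [3.5, 4]
midpoint 3.75: h = -2.109375 < 0 → [3.5, 3.75]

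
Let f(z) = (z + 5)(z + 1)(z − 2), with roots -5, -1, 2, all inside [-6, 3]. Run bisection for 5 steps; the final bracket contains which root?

z = -1.5 gives f = 6.125, positive; keep [-6, -1.5]
z = -3.75 gives f = 19.765625, positive; keep [-6, -3.75]
z = -4.875 gives f = 3.330078, positive; keep [-6, -4.875]
z = -5.4375 gives f = -14.4392, negative; keep [-5.4375, -4.875]
z = -5.15625 gives f = -4.6474, negative; keep [-5.15625, -4.875]

-5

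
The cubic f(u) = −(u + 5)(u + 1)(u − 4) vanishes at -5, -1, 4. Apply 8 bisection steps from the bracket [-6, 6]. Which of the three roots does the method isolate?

u = 0 gives f = 20, positive; keep [0, 6]
u = 3 gives f = 32, positive; keep [3, 6]
u = 4.5 gives f = -26.125, negative; keep [3, 4.5]
u = 3.75 gives f = 10.3906, positive; keep [3.75, 4.5]
u = 4.125 gives f = -5.8457, negative; keep [3.75, 4.125]
u = 3.9375 gives f = 2.7581, positive; keep [3.9375, 4.125]
u = 4.03125 gives f = -1.42, negative; keep [3.9375, 4.03125]
u = 3.984375 gives f = 0.6997, positive; keep [3.984375, 4.03125]

4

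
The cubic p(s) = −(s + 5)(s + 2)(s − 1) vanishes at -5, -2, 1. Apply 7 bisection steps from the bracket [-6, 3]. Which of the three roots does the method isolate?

s = -1.5 gives p = 4.375, positive; keep [-1.5, 3]
s = 0.75 gives p = 3.953125, positive; keep [0.75, 3]
s = 1.875 gives p = -23.310547, negative; keep [0.75, 1.875]
s = 1.3125 gives p = -6.5344, negative; keep [0.75, 1.3125]
s = 1.03125 gives p = -0.5713, negative; keep [0.75, 1.03125]
s = 0.890625 gives p = 1.8624, positive; keep [0.890625, 1.03125]
s = 0.9609375 gives p = 0.6895, positive; keep [0.9609375, 1.03125]

1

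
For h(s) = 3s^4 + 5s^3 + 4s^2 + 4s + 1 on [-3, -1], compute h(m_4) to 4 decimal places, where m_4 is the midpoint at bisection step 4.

midpoint -2: h = 17 > 0 → [-2, -1]
midpoint -1.5: h = 2.3125 > 0 → [-1.5, -1]
midpoint -1.25: h = -0.191406 < 0 → [-1.5, -1.25]
midpoint -1.375: h = 0.7878 > 0 → [-1.375, -1.25]

0.7878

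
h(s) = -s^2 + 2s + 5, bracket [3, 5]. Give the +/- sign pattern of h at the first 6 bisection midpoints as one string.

m = 4, h(m) = -3 (−); new bracket [3, 4]
m = 3.5, h(m) = -0.25 (−); new bracket [3, 3.5]
m = 3.25, h(m) = 0.9375 (+); new bracket [3.25, 3.5]
m = 3.375, h(m) = 0.3594 (+); new bracket [3.375, 3.5]
m = 3.4375, h(m) = 0.0586 (+); new bracket [3.4375, 3.5]
m = 3.46875, h(m) = -0.0947 (−); new bracket [3.4375, 3.46875]

--+++-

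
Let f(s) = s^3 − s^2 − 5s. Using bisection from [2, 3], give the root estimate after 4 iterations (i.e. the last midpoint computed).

midpoint 2.5: f = -3.125 < 0 → [2.5, 3]
midpoint 2.75: f = -0.515625 < 0 → [2.75, 3]
midpoint 2.875: f = 1.123047 > 0 → [2.75, 2.875]
midpoint 2.8125: f = 0.2747 > 0 → [2.75, 2.8125]

2.8125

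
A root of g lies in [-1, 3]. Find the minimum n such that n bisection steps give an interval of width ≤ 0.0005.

Width after n steps is 4/2^n. Need 2^n ≥ 4/0.0005 = 8000.
2^12 = 4096 < 8000 ≤ 2^13 = 8192, so n = 13.

13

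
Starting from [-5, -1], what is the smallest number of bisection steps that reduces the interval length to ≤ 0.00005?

17

Width after n steps is 4/2^n. Need 2^n ≥ 4/0.00005 = 80000.
2^16 = 65536 < 80000 ≤ 2^17 = 131072, so n = 17.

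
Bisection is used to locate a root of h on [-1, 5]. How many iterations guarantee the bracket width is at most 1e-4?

Width after n steps is 6/2^n. Need 2^n ≥ 6/1e-4 = 60000.
2^15 = 32768 < 60000 ≤ 2^16 = 65536, so n = 16.

16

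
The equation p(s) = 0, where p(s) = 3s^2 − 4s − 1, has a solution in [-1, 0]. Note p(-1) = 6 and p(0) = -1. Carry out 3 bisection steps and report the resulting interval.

m = -0.5, p(m) = 1.75 (+); new bracket [-0.5, 0]
m = -0.25, p(m) = 0.1875 (+); new bracket [-0.25, 0]
m = -0.125, p(m) = -0.453125 (−); new bracket [-0.25, -0.125]

[-0.25, -0.125]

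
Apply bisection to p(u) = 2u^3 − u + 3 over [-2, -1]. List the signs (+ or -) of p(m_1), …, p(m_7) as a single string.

-+--+-+

m = -1.5, p(m) = -2.25 (−); new bracket [-1.5, -1]
m = -1.25, p(m) = 0.34375 (+); new bracket [-1.5, -1.25]
m = -1.375, p(m) = -0.824219 (−); new bracket [-1.375, -1.25]
m = -1.3125, p(m) = -0.2095 (−); new bracket [-1.3125, -1.25]
m = -1.28125, p(m) = 0.0746 (+); new bracket [-1.3125, -1.28125]
m = -1.296875, p(m) = -0.0655 (−); new bracket [-1.296875, -1.28125]
m = -1.2890625, p(m) = 0.005 (+); new bracket [-1.296875, -1.2890625]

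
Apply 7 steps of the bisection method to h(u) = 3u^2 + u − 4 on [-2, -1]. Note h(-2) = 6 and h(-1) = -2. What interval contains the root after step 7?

midpoint -1.5: h = 1.25 > 0 → [-1.5, -1]
midpoint -1.25: h = -0.5625 < 0 → [-1.5, -1.25]
midpoint -1.375: h = 0.296875 > 0 → [-1.375, -1.25]
midpoint -1.3125: h = -0.1445 < 0 → [-1.375, -1.3125]
midpoint -1.34375: h = 0.0732 > 0 → [-1.34375, -1.3125]
midpoint -1.328125: h = -0.0364 < 0 → [-1.34375, -1.328125]
midpoint -1.3359375: h = 0.0182 > 0 → [-1.3359375, -1.328125]

[-1.3359375, -1.328125]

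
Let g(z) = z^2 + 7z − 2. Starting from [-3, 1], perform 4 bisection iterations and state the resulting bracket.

[0.25, 0.5]

g(-1) = -8 < 0, so the root lies in [-1, 1]
g(0) = -2 < 0, so the root lies in [0, 1]
g(0.5) = 1.75 > 0, so the root lies in [0, 0.5]
g(0.25) = -0.1875 < 0, so the root lies in [0.25, 0.5]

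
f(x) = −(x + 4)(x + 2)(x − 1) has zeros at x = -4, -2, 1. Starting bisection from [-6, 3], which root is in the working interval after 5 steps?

1

m = -1.5, f(m) = 3.125 (+); new bracket [-1.5, 3]
m = 0.75, f(m) = 3.265625 (+); new bracket [0.75, 3]
m = 1.875, f(m) = -19.919922 (−); new bracket [0.75, 1.875]
m = 1.3125, f(m) = -5.4993 (−); new bracket [0.75, 1.3125]
m = 1.03125, f(m) = -0.4766 (−); new bracket [0.75, 1.03125]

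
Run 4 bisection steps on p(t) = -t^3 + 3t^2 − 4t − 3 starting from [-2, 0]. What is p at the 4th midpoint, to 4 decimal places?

p(-1) = 5 > 0, so the root lies in [-1, 0]
p(-0.5) = -0.125 < 0, so the root lies in [-1, -0.5]
p(-0.75) = 2.109375 > 0, so the root lies in [-0.75, -0.5]
p(-0.625) = 0.916 > 0, so the root lies in [-0.625, -0.5]

0.9160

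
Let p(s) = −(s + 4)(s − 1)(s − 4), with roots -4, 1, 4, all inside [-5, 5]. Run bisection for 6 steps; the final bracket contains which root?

p(0) = -16 < 0, so the root lies in [-5, 0]
p(-2.5) = -34.125 < 0, so the root lies in [-5, -2.5]
p(-3.75) = -9.203125 < 0, so the root lies in [-5, -3.75]
p(-4.375) = 16.8809 > 0, so the root lies in [-4.375, -3.75]
p(-4.0625) = 2.551 > 0, so the root lies in [-4.0625, -3.75]
p(-3.90625) = -3.6366 < 0, so the root lies in [-4.0625, -3.90625]

-4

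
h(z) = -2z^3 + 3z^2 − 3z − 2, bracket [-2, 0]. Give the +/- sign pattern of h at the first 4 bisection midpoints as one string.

m = -1, h(m) = 6 (+); new bracket [-1, 0]
m = -0.5, h(m) = 0.5 (+); new bracket [-0.5, 0]
m = -0.25, h(m) = -1.03125 (−); new bracket [-0.5, -0.25]
m = -0.375, h(m) = -0.3477 (−); new bracket [-0.5, -0.375]

++--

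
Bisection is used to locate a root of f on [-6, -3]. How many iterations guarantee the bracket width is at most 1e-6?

Width after n steps is 3/2^n. Need 2^n ≥ 3/1e-6 = 3000000.
2^21 = 2097152 < 3000000 ≤ 2^22 = 4194304, so n = 22.

22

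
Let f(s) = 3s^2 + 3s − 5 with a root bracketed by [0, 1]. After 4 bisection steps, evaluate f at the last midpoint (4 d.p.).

0.4492

midpoint 0.5: f = -2.75 < 0 → [0.5, 1]
midpoint 0.75: f = -1.0625 < 0 → [0.75, 1]
midpoint 0.875: f = -0.078125 < 0 → [0.875, 1]
midpoint 0.9375: f = 0.4492 > 0 → [0.875, 0.9375]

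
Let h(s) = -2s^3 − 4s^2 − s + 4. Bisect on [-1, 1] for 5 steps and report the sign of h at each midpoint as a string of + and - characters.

+++--

h(0) = 4 > 0, so the root lies in [0, 1]
h(0.5) = 2.25 > 0, so the root lies in [0.5, 1]
h(0.75) = 0.15625 > 0, so the root lies in [0.75, 1]
h(0.875) = -1.2773 < 0, so the root lies in [0.75, 0.875]
h(0.8125) = -0.5259 < 0, so the root lies in [0.75, 0.8125]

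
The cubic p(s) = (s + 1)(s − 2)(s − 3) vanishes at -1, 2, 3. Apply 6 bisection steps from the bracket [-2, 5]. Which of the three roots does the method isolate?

s = 1.5 gives p = 1.875, positive; keep [-2, 1.5]
s = -0.25 gives p = 5.484375, positive; keep [-2, -0.25]
s = -1.125 gives p = -1.611328, negative; keep [-1.125, -0.25]
s = -0.6875 gives p = 3.0969, positive; keep [-1.125, -0.6875]
s = -0.90625 gives p = 1.0643, positive; keep [-1.125, -0.90625]
s = -1.015625 gives p = -0.1892, negative; keep [-1.015625, -0.90625]

-1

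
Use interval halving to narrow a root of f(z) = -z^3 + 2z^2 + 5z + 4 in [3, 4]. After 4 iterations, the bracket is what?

[3.625, 3.6875]

f(3.5) = 3.125 > 0, so the root lies in [3.5, 4]
f(3.75) = -1.859375 < 0, so the root lies in [3.5, 3.75]
f(3.625) = 0.771484 > 0, so the root lies in [3.625, 3.75]
f(3.6875) = -0.5085 < 0, so the root lies in [3.625, 3.6875]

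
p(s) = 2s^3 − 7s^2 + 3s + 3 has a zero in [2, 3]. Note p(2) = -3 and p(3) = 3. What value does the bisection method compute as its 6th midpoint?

2.765625

m = 2.5, p(m) = -2 (−); new bracket [2.5, 3]
m = 2.75, p(m) = -0.09375 (−); new bracket [2.75, 3]
m = 2.875, p(m) = 1.292969 (+); new bracket [2.75, 2.875]
m = 2.8125, p(m) = 0.561 (+); new bracket [2.75, 2.8125]
m = 2.78125, p(m) = 0.2242 (+); new bracket [2.75, 2.78125]
m = 2.765625, p(m) = 0.0629 (+); new bracket [2.75, 2.765625]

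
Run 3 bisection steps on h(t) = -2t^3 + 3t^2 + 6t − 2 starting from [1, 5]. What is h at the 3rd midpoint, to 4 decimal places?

midpoint 3: h = -11 < 0 → [1, 3]
midpoint 2: h = 6 > 0 → [2, 3]
midpoint 2.5: h = 0.5 > 0 → [2.5, 3]

0.5000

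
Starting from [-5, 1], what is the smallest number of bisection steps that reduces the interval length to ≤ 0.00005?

17

Width after n steps is 6/2^n. Need 2^n ≥ 6/0.00005 = 120000.
2^16 = 65536 < 120000 ≤ 2^17 = 131072, so n = 17.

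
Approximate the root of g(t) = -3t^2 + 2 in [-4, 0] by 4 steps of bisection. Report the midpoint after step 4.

midpoint -2: g = -10 < 0 → [-2, 0]
midpoint -1: g = -1 < 0 → [-1, 0]
midpoint -0.5: g = 1.25 > 0 → [-1, -0.5]
midpoint -0.75: g = 0.3125 > 0 → [-1, -0.75]

-0.75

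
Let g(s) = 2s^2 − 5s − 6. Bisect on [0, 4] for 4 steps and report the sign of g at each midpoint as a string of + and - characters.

midpoint 2: g = -8 < 0 → [2, 4]
midpoint 3: g = -3 < 0 → [3, 4]
midpoint 3.5: g = 1 > 0 → [3, 3.5]
midpoint 3.25: g = -1.125 < 0 → [3.25, 3.5]

--+-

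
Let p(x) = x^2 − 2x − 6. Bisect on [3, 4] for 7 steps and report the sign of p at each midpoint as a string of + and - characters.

x = 3.5 gives p = -0.75, negative; keep [3.5, 4]
x = 3.75 gives p = 0.5625, positive; keep [3.5, 3.75]
x = 3.625 gives p = -0.109375, negative; keep [3.625, 3.75]
x = 3.6875 gives p = 0.2227, positive; keep [3.625, 3.6875]
x = 3.65625 gives p = 0.0557, positive; keep [3.625, 3.65625]
x = 3.640625 gives p = -0.0271, negative; keep [3.640625, 3.65625]
x = 3.6484375 gives p = 0.0142, positive; keep [3.640625, 3.6484375]

-+-++-+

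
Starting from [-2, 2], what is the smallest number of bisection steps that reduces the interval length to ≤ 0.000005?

20

Width after n steps is 4/2^n. Need 2^n ≥ 4/0.000005 = 800000.
2^19 = 524288 < 800000 ≤ 2^20 = 1048576, so n = 20.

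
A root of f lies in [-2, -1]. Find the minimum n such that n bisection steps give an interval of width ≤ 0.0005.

Width after n steps is 1/2^n. Need 2^n ≥ 1/0.0005 = 2000.
2^10 = 1024 < 2000 ≤ 2^11 = 2048, so n = 11.

11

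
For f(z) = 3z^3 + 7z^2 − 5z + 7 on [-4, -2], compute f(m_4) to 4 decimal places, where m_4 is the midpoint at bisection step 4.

f(-3) = 4 > 0, so the root lies in [-4, -3]
f(-3.5) = -18.375 < 0, so the root lies in [-3.5, -3]
f(-3.25) = -5.796875 < 0, so the root lies in [-3.25, -3]
f(-3.125) = -0.5684 < 0, so the root lies in [-3.125, -3]

-0.5684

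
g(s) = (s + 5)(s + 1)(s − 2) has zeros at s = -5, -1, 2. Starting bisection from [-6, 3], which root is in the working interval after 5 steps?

midpoint -1.5: g = 6.125 > 0 → [-6, -1.5]
midpoint -3.75: g = 19.765625 > 0 → [-6, -3.75]
midpoint -4.875: g = 3.330078 > 0 → [-6, -4.875]
midpoint -5.4375: g = -14.4392 < 0 → [-5.4375, -4.875]
midpoint -5.15625: g = -4.6474 < 0 → [-5.15625, -4.875]

-5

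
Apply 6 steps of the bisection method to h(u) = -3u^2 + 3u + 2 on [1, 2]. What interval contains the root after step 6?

[1.453125, 1.46875]

h(1.5) = -0.25 < 0, so the root lies in [1, 1.5]
h(1.25) = 1.0625 > 0, so the root lies in [1.25, 1.5]
h(1.375) = 0.453125 > 0, so the root lies in [1.375, 1.5]
h(1.4375) = 0.1133 > 0, so the root lies in [1.4375, 1.5]
h(1.46875) = -0.0654 < 0, so the root lies in [1.4375, 1.46875]
h(1.453125) = 0.0247 > 0, so the root lies in [1.453125, 1.46875]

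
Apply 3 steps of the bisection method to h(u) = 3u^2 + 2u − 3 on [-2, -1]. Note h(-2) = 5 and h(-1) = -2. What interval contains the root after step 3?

midpoint -1.5: h = 0.75 > 0 → [-1.5, -1]
midpoint -1.25: h = -0.8125 < 0 → [-1.5, -1.25]
midpoint -1.375: h = -0.078125 < 0 → [-1.5, -1.375]

[-1.5, -1.375]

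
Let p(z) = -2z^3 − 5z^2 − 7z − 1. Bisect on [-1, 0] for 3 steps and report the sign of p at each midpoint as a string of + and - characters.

m = -0.5, p(m) = 1.5 (+); new bracket [-0.5, 0]
m = -0.25, p(m) = 0.46875 (+); new bracket [-0.25, 0]
m = -0.125, p(m) = -0.199219 (−); new bracket [-0.25, -0.125]

++-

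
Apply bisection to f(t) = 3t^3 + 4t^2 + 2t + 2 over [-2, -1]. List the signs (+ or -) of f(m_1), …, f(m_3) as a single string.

--+

midpoint -1.5: f = -2.125 < 0 → [-1.5, -1]
midpoint -1.25: f = -0.109375 < 0 → [-1.25, -1]
midpoint -1.125: f = 0.541016 > 0 → [-1.25, -1.125]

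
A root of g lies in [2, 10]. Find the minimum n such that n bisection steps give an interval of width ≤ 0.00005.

Width after n steps is 8/2^n. Need 2^n ≥ 8/0.00005 = 160000.
2^17 = 131072 < 160000 ≤ 2^18 = 262144, so n = 18.

18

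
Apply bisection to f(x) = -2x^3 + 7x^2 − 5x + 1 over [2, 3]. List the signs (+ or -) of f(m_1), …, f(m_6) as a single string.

m = 2.5, f(m) = 1 (+); new bracket [2.5, 3]
m = 2.75, f(m) = -1.40625 (−); new bracket [2.5, 2.75]
m = 2.625, f(m) = -0.066406 (−); new bracket [2.5, 2.625]
m = 2.5625, f(m) = 0.4995 (+); new bracket [2.5625, 2.625]
m = 2.59375, f(m) = 0.2249 (+); new bracket [2.59375, 2.625]
m = 2.609375, f(m) = 0.0814 (+); new bracket [2.609375, 2.625]

+--+++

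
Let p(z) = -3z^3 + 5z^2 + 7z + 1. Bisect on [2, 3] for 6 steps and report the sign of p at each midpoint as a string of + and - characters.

+--+++

m = 2.5, p(m) = 2.875 (+); new bracket [2.5, 3]
m = 2.75, p(m) = -4.328125 (−); new bracket [2.5, 2.75]
m = 2.625, p(m) = -0.435547 (−); new bracket [2.5, 2.625]
m = 2.5625, p(m) = 1.2903 (+); new bracket [2.5625, 2.625]
m = 2.59375, p(m) = 0.4453 (+); new bracket [2.59375, 2.625]
m = 2.609375, p(m) = 0.0094 (+); new bracket [2.609375, 2.625]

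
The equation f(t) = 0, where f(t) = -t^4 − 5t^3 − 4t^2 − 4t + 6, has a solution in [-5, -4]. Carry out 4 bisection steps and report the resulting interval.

[-4.375, -4.3125]

f(-4.5) = -11.4375 < 0, so the root lies in [-4.5, -4]
f(-4.25) = 8.324219 > 0, so the root lies in [-4.5, -4.25]
f(-4.375) = -0.724854 < 0, so the root lies in [-4.375, -4.25]
f(-4.3125) = 3.9985 > 0, so the root lies in [-4.375, -4.3125]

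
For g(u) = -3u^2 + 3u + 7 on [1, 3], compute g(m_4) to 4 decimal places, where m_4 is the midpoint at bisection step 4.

-0.1719

m = 2, g(m) = 1 (+); new bracket [2, 3]
m = 2.5, g(m) = -4.25 (−); new bracket [2, 2.5]
m = 2.25, g(m) = -1.4375 (−); new bracket [2, 2.25]
m = 2.125, g(m) = -0.1719 (−); new bracket [2, 2.125]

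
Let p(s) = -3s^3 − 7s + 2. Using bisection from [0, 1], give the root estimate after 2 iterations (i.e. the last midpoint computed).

0.25

p(0.5) = -1.875 < 0, so the root lies in [0, 0.5]
p(0.25) = 0.203125 > 0, so the root lies in [0.25, 0.5]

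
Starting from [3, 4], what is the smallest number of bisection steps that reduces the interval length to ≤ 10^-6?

20

Width after n steps is 1/2^n. Need 2^n ≥ 1/10^-6 = 1000000.
2^19 = 524288 < 1000000 ≤ 2^20 = 1048576, so n = 20.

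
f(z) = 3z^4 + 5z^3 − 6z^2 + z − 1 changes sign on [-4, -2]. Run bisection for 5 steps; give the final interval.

[-2.5625, -2.5]

f(-3) = 50 > 0, so the root lies in [-3, -2]
f(-2.5) = -1.9375 < 0, so the root lies in [-3, -2.5]
f(-2.75) = 18.464844 > 0, so the root lies in [-2.75, -2.5]
f(-2.625) = 7.0339 > 0, so the root lies in [-2.625, -2.5]
f(-2.5625) = 2.2601 > 0, so the root lies in [-2.5625, -2.5]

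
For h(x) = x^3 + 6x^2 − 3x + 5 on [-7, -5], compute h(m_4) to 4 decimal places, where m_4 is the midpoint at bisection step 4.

h(-6) = 23 > 0, so the root lies in [-7, -6]
h(-6.5) = 3.375 > 0, so the root lies in [-7, -6.5]
h(-6.75) = -8.921875 < 0, so the root lies in [-6.75, -6.5]
h(-6.625) = -2.5566 < 0, so the root lies in [-6.625, -6.5]

-2.5566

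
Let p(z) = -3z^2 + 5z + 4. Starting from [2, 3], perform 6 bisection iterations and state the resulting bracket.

[2.25, 2.265625]

midpoint 2.5: p = -2.25 < 0 → [2, 2.5]
midpoint 2.25: p = 0.0625 > 0 → [2.25, 2.5]
midpoint 2.375: p = -1.046875 < 0 → [2.25, 2.375]
midpoint 2.3125: p = -0.4805 < 0 → [2.25, 2.3125]
midpoint 2.28125: p = -0.2061 < 0 → [2.25, 2.28125]
midpoint 2.265625: p = -0.071 < 0 → [2.25, 2.265625]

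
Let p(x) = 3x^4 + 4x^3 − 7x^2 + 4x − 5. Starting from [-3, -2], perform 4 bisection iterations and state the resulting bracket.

midpoint -2.5: p = -4.0625 < 0 → [-3, -2.5]
midpoint -2.75: p = 19.449219 > 0 → [-2.75, -2.5]
midpoint -2.625: p = 6.356201 > 0 → [-2.625, -2.5]
midpoint -2.5625: p = 0.8326 > 0 → [-2.5625, -2.5]

[-2.5625, -2.5]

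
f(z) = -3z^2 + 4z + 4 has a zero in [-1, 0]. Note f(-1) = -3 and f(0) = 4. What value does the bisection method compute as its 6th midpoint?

midpoint -0.5: f = 1.25 > 0 → [-1, -0.5]
midpoint -0.75: f = -0.6875 < 0 → [-0.75, -0.5]
midpoint -0.625: f = 0.328125 > 0 → [-0.75, -0.625]
midpoint -0.6875: f = -0.168 < 0 → [-0.6875, -0.625]
midpoint -0.65625: f = 0.083 > 0 → [-0.6875, -0.65625]
midpoint -0.671875: f = -0.0417 < 0 → [-0.671875, -0.65625]

-0.671875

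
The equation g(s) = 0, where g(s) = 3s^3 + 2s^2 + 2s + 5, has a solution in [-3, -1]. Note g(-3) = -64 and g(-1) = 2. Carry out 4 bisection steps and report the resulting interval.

[-1.25, -1.125]

m = -2, g(m) = -15 (−); new bracket [-2, -1]
m = -1.5, g(m) = -3.625 (−); new bracket [-1.5, -1]
m = -1.25, g(m) = -0.234375 (−); new bracket [-1.25, -1]
m = -1.125, g(m) = 1.0098 (+); new bracket [-1.25, -1.125]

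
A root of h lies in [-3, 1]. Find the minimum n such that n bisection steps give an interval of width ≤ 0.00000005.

Width after n steps is 4/2^n. Need 2^n ≥ 4/0.00000005 = 80000000.
2^26 = 67108864 < 80000000 ≤ 2^27 = 134217728, so n = 27.

27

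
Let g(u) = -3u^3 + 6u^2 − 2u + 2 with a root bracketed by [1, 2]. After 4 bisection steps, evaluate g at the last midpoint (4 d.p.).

g(1.5) = 2.375 > 0, so the root lies in [1.5, 2]
g(1.75) = 0.796875 > 0, so the root lies in [1.75, 2]
g(1.875) = -0.431641 < 0, so the root lies in [1.75, 1.875]
g(1.8125) = 0.2229 > 0, so the root lies in [1.8125, 1.875]

0.2229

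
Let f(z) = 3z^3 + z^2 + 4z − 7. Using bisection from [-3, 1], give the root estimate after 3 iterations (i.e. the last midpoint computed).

m = -1, f(m) = -13 (−); new bracket [-1, 1]
m = 0, f(m) = -7 (−); new bracket [0, 1]
m = 0.5, f(m) = -4.375 (−); new bracket [0.5, 1]

0.5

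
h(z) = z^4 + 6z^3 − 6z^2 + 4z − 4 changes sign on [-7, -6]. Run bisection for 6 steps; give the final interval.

m = -6.5, h(m) = -146.1875 (−); new bracket [-7, -6.5]
m = -6.75, h(m) = -73.714844 (−); new bracket [-7, -6.75]
m = -6.875, h(m) = -30.761475 (−); new bracket [-7, -6.875]
m = -6.9375, h(m) = -7.4975 (−); new bracket [-7, -6.9375]
m = -6.96875, h(m) = 4.595 (+); new bracket [-6.96875, -6.9375]
m = -6.953125, h(m) = -1.4901 (−); new bracket [-6.96875, -6.953125]

[-6.96875, -6.953125]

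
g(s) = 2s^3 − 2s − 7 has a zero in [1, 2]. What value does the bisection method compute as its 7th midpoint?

g(1.5) = -3.25 < 0, so the root lies in [1.5, 2]
g(1.75) = 0.21875 > 0, so the root lies in [1.5, 1.75]
g(1.625) = -1.667969 < 0, so the root lies in [1.625, 1.75]
g(1.6875) = -0.7642 < 0, so the root lies in [1.6875, 1.75]
g(1.71875) = -0.2828 < 0, so the root lies in [1.71875, 1.75]
g(1.734375) = -0.0346 < 0, so the root lies in [1.734375, 1.75]
g(1.7421875) = 0.0915 > 0, so the root lies in [1.734375, 1.7421875]

1.7421875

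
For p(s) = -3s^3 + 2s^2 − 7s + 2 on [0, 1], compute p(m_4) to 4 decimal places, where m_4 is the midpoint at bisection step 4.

s = 0.5 gives p = -1.375, negative; keep [0, 0.5]
s = 0.25 gives p = 0.328125, positive; keep [0.25, 0.5]
s = 0.375 gives p = -0.501953, negative; keep [0.25, 0.375]
s = 0.3125 gives p = -0.0837, negative; keep [0.25, 0.3125]

-0.0837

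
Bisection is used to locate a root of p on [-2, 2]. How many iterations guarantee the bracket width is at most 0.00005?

17

Width after n steps is 4/2^n. Need 2^n ≥ 4/0.00005 = 80000.
2^16 = 65536 < 80000 ≤ 2^17 = 131072, so n = 17.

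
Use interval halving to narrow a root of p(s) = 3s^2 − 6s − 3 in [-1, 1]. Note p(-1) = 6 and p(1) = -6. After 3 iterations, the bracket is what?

[-0.5, -0.25]

midpoint 0: p = -3 < 0 → [-1, 0]
midpoint -0.5: p = 0.75 > 0 → [-0.5, 0]
midpoint -0.25: p = -1.3125 < 0 → [-0.5, -0.25]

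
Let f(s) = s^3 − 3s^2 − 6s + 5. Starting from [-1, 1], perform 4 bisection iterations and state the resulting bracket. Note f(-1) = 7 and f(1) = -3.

[0.625, 0.75]

f(0) = 5 > 0, so the root lies in [0, 1]
f(0.5) = 1.375 > 0, so the root lies in [0.5, 1]
f(0.75) = -0.765625 < 0, so the root lies in [0.5, 0.75]
f(0.625) = 0.3223 > 0, so the root lies in [0.625, 0.75]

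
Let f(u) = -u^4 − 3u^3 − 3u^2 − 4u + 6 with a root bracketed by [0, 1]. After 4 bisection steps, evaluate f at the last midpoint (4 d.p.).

u = 0.5 gives f = 2.8125, positive; keep [0.5, 1]
u = 0.75 gives f = -0.269531, negative; keep [0.5, 0.75]
u = 0.625 gives f = 1.443115, positive; keep [0.625, 0.75]
u = 0.6875 gives f = 0.6338, positive; keep [0.6875, 0.75]

0.6338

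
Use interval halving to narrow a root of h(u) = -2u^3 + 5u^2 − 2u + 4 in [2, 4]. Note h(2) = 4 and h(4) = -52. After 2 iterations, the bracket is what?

[2, 2.5]

h(3) = -11 < 0, so the root lies in [2, 3]
h(2.5) = -1 < 0, so the root lies in [2, 2.5]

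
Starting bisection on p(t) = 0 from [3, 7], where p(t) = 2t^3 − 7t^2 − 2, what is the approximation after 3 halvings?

3.5

t = 5 gives p = 73, positive; keep [3, 5]
t = 4 gives p = 14, positive; keep [3, 4]
t = 3.5 gives p = -2, negative; keep [3.5, 4]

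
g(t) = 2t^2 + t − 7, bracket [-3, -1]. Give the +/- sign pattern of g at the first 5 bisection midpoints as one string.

-++-+

t = -2 gives g = -1, negative; keep [-3, -2]
t = -2.5 gives g = 3, positive; keep [-2.5, -2]
t = -2.25 gives g = 0.875, positive; keep [-2.25, -2]
t = -2.125 gives g = -0.0938, negative; keep [-2.25, -2.125]
t = -2.1875 gives g = 0.3828, positive; keep [-2.1875, -2.125]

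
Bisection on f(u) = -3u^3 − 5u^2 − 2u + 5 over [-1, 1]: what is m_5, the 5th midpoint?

0.6875

midpoint 0: f = 5 > 0 → [0, 1]
midpoint 0.5: f = 2.375 > 0 → [0.5, 1]
midpoint 0.75: f = -0.578125 < 0 → [0.5, 0.75]
midpoint 0.625: f = 1.0645 > 0 → [0.625, 0.75]
midpoint 0.6875: f = 0.2869 > 0 → [0.6875, 0.75]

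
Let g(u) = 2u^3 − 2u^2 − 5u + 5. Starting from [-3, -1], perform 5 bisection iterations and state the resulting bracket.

midpoint -2: g = -9 < 0 → [-2, -1]
midpoint -1.5: g = 1.25 > 0 → [-2, -1.5]
midpoint -1.75: g = -3.09375 < 0 → [-1.75, -1.5]
midpoint -1.625: g = -0.7383 < 0 → [-1.625, -1.5]
midpoint -1.5625: g = 0.3003 > 0 → [-1.625, -1.5625]

[-1.625, -1.5625]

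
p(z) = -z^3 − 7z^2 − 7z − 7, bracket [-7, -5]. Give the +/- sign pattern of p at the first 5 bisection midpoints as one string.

-++++

m = -6, p(m) = -1 (−); new bracket [-7, -6]
m = -6.5, p(m) = 17.375 (+); new bracket [-6.5, -6]
m = -6.25, p(m) = 7.453125 (+); new bracket [-6.25, -6]
m = -6.125, p(m) = 3.0488 (+); new bracket [-6.125, -6]
m = -6.0625, p(m) = 0.9807 (+); new bracket [-6.0625, -6]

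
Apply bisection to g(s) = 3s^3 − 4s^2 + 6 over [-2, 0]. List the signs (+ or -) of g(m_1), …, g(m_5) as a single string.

midpoint -1: g = -1 < 0 → [-1, 0]
midpoint -0.5: g = 4.625 > 0 → [-1, -0.5]
midpoint -0.75: g = 2.484375 > 0 → [-1, -0.75]
midpoint -0.875: g = 0.9277 > 0 → [-1, -0.875]
midpoint -0.9375: g = 0.0125 > 0 → [-1, -0.9375]

-++++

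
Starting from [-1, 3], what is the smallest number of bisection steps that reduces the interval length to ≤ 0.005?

10

Width after n steps is 4/2^n. Need 2^n ≥ 4/0.005 = 800.
2^9 = 512 < 800 ≤ 2^10 = 1024, so n = 10.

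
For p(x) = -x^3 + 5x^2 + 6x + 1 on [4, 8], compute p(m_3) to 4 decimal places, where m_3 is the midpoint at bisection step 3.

midpoint 6: p = 1 > 0 → [6, 8]
midpoint 7: p = -55 < 0 → [6, 7]
midpoint 6.5: p = -23.375 < 0 → [6, 6.5]

-23.3750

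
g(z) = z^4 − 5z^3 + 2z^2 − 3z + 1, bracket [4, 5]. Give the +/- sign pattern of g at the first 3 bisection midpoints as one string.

-+-

midpoint 4.5: g = -17.5625 < 0 → [4.5, 5]
midpoint 4.75: g = 5.082031 > 0 → [4.5, 4.75]
midpoint 4.625: g = -7.193115 < 0 → [4.625, 4.75]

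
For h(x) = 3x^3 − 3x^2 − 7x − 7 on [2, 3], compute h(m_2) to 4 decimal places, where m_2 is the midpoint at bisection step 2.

h(2.5) = 3.625 > 0, so the root lies in [2, 2.5]
h(2.25) = -3.765625 < 0, so the root lies in [2.25, 2.5]

-3.7656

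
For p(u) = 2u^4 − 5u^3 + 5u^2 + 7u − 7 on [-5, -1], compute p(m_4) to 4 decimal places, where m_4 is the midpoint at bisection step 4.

6.7109

p(-3) = 314 > 0, so the root lies in [-3, -1]
p(-2) = 71 > 0, so the root lies in [-2, -1]
p(-1.5) = 20.75 > 0, so the root lies in [-1.5, -1]
p(-1.25) = 6.7109 > 0, so the root lies in [-1.25, -1]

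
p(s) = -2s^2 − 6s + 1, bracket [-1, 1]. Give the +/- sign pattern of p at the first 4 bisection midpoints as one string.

+--+

p(0) = 1 > 0, so the root lies in [0, 1]
p(0.5) = -2.5 < 0, so the root lies in [0, 0.5]
p(0.25) = -0.625 < 0, so the root lies in [0, 0.25]
p(0.125) = 0.2188 > 0, so the root lies in [0.125, 0.25]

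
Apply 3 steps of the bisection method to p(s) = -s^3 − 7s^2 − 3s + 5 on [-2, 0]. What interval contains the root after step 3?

m = -1, p(m) = 2 (+); new bracket [-2, -1]
m = -1.5, p(m) = -2.875 (−); new bracket [-1.5, -1]
m = -1.25, p(m) = -0.234375 (−); new bracket [-1.25, -1]

[-1.25, -1]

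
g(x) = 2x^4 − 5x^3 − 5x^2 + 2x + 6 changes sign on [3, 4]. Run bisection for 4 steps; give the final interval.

[3.0625, 3.125]

g(3.5) = 37.5 > 0, so the root lies in [3, 3.5]
g(3.25) = 11.179688 > 0, so the root lies in [3, 3.25]
g(3.125) = 1.568848 > 0, so the root lies in [3, 3.125]
g(3.0625) = -2.4563 < 0, so the root lies in [3.0625, 3.125]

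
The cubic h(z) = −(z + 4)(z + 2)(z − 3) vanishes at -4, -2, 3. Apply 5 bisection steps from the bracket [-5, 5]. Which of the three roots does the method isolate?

3

m = 0, h(m) = 24 (+); new bracket [0, 5]
m = 2.5, h(m) = 14.625 (+); new bracket [2.5, 5]
m = 3.75, h(m) = -33.421875 (−); new bracket [2.5, 3.75]
m = 3.125, h(m) = -4.5645 (−); new bracket [2.5, 3.125]
m = 2.8125, h(m) = 6.1472 (+); new bracket [2.8125, 3.125]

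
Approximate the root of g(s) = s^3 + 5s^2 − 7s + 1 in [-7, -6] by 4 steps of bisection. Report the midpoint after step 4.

g(-6.5) = -16.875 < 0, so the root lies in [-6.5, -6]
g(-6.25) = -4.078125 < 0, so the root lies in [-6.25, -6]
g(-6.125) = 1.669922 > 0, so the root lies in [-6.25, -6.125]
g(-6.1875) = -1.1511 < 0, so the root lies in [-6.1875, -6.125]

-6.1875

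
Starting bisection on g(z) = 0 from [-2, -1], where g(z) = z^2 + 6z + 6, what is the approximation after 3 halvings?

-1.375

midpoint -1.5: g = -0.75 < 0 → [-1.5, -1]
midpoint -1.25: g = 0.0625 > 0 → [-1.5, -1.25]
midpoint -1.375: g = -0.359375 < 0 → [-1.375, -1.25]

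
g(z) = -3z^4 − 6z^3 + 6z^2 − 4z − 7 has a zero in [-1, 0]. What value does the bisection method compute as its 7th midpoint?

-0.6953125

g(-0.5) = -2.9375 < 0, so the root lies in [-1, -0.5]
g(-0.75) = 0.957031 > 0, so the root lies in [-0.75, -0.5]
g(-0.625) = -1.14917 < 0, so the root lies in [-0.75, -0.625]
g(-0.6875) = -0.1346 < 0, so the root lies in [-0.75, -0.6875]
g(-0.71875) = 0.4018 > 0, so the root lies in [-0.71875, -0.6875]
g(-0.703125) = 0.1312 > 0, so the root lies in [-0.703125, -0.6875]
g(-0.6953125) = -0.0023 < 0, so the root lies in [-0.703125, -0.6953125]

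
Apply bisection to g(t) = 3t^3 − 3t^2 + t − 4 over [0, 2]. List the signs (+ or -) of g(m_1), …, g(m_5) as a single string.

midpoint 1: g = -3 < 0 → [1, 2]
midpoint 1.5: g = 0.875 > 0 → [1, 1.5]
midpoint 1.25: g = -1.578125 < 0 → [1.25, 1.5]
midpoint 1.375: g = -0.498 < 0 → [1.375, 1.5]
midpoint 1.4375: g = 0.1497 > 0 → [1.375, 1.4375]

-+--+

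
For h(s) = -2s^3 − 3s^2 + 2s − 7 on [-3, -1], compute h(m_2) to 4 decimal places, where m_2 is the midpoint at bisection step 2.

0.5000

s = -2 gives h = -7, negative; keep [-3, -2]
s = -2.5 gives h = 0.5, positive; keep [-2.5, -2]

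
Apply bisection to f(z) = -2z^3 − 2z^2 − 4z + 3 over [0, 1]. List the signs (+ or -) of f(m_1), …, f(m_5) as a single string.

f(0.5) = 0.25 > 0, so the root lies in [0.5, 1]
f(0.75) = -1.96875 < 0, so the root lies in [0.5, 0.75]
f(0.625) = -0.769531 < 0, so the root lies in [0.5, 0.625]
f(0.5625) = -0.2388 < 0, so the root lies in [0.5, 0.5625]
f(0.53125) = 0.0107 > 0, so the root lies in [0.53125, 0.5625]

+---+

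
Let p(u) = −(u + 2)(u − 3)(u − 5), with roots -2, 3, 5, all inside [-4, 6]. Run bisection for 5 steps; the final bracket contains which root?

-2

midpoint 1: p = -24 < 0 → [-4, 1]
midpoint -1.5: p = -14.625 < 0 → [-4, -1.5]
midpoint -2.75: p = 33.421875 > 0 → [-2.75, -1.5]
midpoint -2.125: p = 4.5645 > 0 → [-2.125, -1.5]
midpoint -1.8125: p = -6.1472 < 0 → [-2.125, -1.8125]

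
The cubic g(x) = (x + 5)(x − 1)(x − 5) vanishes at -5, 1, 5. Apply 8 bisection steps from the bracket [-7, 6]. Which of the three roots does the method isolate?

midpoint -0.5: g = 37.125 > 0 → [-7, -0.5]
midpoint -3.75: g = 51.953125 > 0 → [-7, -3.75]
midpoint -5.375: g = -24.802734 < 0 → [-5.375, -3.75]
midpoint -4.5625: g = 23.2712 > 0 → [-5.375, -4.5625]
midpoint -4.96875: g = 1.8594 > 0 → [-5.375, -4.96875]
midpoint -5.171875: g = -10.7902 < 0 → [-5.171875, -4.96875]
midpoint -5.0703125: g = -4.2982 < 0 → [-5.0703125, -4.96875]
midpoint -5.01953125: g = -1.178 < 0 → [-5.01953125, -4.96875]

-5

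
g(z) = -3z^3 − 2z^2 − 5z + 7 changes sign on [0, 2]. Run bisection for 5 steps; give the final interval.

[0.8125, 0.875]

midpoint 1: g = -3 < 0 → [0, 1]
midpoint 0.5: g = 3.625 > 0 → [0.5, 1]
midpoint 0.75: g = 0.859375 > 0 → [0.75, 1]
midpoint 0.875: g = -0.916 < 0 → [0.75, 0.875]
midpoint 0.8125: g = 0.0081 > 0 → [0.8125, 0.875]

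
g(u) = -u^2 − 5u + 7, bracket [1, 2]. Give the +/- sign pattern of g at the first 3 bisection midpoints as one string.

--+

u = 1.5 gives g = -2.75, negative; keep [1, 1.5]
u = 1.25 gives g = -0.8125, negative; keep [1, 1.25]
u = 1.125 gives g = 0.109375, positive; keep [1.125, 1.25]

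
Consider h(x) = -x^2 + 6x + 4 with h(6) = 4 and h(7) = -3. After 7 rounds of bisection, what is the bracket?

m = 6.5, h(m) = 0.75 (+); new bracket [6.5, 7]
m = 6.75, h(m) = -1.0625 (−); new bracket [6.5, 6.75]
m = 6.625, h(m) = -0.140625 (−); new bracket [6.5, 6.625]
m = 6.5625, h(m) = 0.3086 (+); new bracket [6.5625, 6.625]
m = 6.59375, h(m) = 0.085 (+); new bracket [6.59375, 6.625]
m = 6.609375, h(m) = -0.0276 (−); new bracket [6.59375, 6.609375]
m = 6.6015625, h(m) = 0.0287 (+); new bracket [6.6015625, 6.609375]

[6.6015625, 6.609375]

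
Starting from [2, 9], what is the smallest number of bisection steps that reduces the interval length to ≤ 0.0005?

14

Width after n steps is 7/2^n. Need 2^n ≥ 7/0.0005 = 14000.
2^13 = 8192 < 14000 ≤ 2^14 = 16384, so n = 14.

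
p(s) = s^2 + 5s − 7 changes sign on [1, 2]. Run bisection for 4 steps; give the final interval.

midpoint 1.5: p = 2.75 > 0 → [1, 1.5]
midpoint 1.25: p = 0.8125 > 0 → [1, 1.25]
midpoint 1.125: p = -0.109375 < 0 → [1.125, 1.25]
midpoint 1.1875: p = 0.3477 > 0 → [1.125, 1.1875]

[1.125, 1.1875]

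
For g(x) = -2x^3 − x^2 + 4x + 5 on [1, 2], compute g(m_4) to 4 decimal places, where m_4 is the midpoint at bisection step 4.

-0.7085

g(1.5) = 2 > 0, so the root lies in [1.5, 2]
g(1.75) = -1.78125 < 0, so the root lies in [1.5, 1.75]
g(1.625) = 0.277344 > 0, so the root lies in [1.625, 1.75]
g(1.6875) = -0.7085 < 0, so the root lies in [1.625, 1.6875]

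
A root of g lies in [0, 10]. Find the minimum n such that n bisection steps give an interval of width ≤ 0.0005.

15

Width after n steps is 10/2^n. Need 2^n ≥ 10/0.0005 = 20000.
2^14 = 16384 < 20000 ≤ 2^15 = 32768, so n = 15.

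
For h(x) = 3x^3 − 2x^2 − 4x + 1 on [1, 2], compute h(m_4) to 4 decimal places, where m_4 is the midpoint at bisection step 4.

0.0286

midpoint 1.5: h = 0.625 > 0 → [1, 1.5]
midpoint 1.25: h = -1.265625 < 0 → [1.25, 1.5]
midpoint 1.375: h = -0.482422 < 0 → [1.375, 1.5]
midpoint 1.4375: h = 0.0286 > 0 → [1.375, 1.4375]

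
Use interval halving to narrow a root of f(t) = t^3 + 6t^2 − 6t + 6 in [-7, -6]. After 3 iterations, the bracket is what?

[-7, -6.875]

t = -6.5 gives f = 23.875, positive; keep [-7, -6.5]
t = -6.75 gives f = 12.328125, positive; keep [-7, -6.75]
t = -6.875 gives f = 5.892578, positive; keep [-7, -6.875]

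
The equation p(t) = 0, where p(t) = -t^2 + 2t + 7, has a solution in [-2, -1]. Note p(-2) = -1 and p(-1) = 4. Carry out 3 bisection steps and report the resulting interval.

[-1.875, -1.75]

m = -1.5, p(m) = 1.75 (+); new bracket [-2, -1.5]
m = -1.75, p(m) = 0.4375 (+); new bracket [-2, -1.75]
m = -1.875, p(m) = -0.265625 (−); new bracket [-1.875, -1.75]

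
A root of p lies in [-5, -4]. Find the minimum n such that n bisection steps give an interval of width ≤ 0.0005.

11

Width after n steps is 1/2^n. Need 2^n ≥ 1/0.0005 = 2000.
2^10 = 1024 < 2000 ≤ 2^11 = 2048, so n = 11.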